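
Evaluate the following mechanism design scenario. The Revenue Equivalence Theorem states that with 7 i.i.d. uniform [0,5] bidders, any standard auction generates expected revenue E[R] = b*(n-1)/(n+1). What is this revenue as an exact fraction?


Step 1: By Revenue Equivalence, expected revenue = b*(n-1)/(n+1)
Step 2: Substituting n = 7, b = 5
Step 3: Revenue = 5*(7-1)/(7+1) = 5*6/8
Step 4: Revenue = 30/8 = 15/4

15/4


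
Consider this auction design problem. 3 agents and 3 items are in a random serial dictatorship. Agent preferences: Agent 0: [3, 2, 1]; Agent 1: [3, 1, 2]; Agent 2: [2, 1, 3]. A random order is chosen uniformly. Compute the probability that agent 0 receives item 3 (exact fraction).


Step 1: Agent 0 wants item 3
Step 2: There are 6 possible orderings of agents
Step 3: In 3 orderings, agent 0 gets item 3
Step 4: Probability = 3/6 = 1/2

1/2


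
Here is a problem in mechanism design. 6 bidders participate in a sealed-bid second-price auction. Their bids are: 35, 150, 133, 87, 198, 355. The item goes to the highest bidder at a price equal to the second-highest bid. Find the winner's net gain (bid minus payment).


Step 1: Sort bids in descending order: 355, 198, 150, 133, 87, 35
Step 2: The winning bid is the highest: 355
Step 3: The payment equals the second-highest bid: 198
Step 4: Surplus = winner's bid - payment = 355 - 198 = 157

157


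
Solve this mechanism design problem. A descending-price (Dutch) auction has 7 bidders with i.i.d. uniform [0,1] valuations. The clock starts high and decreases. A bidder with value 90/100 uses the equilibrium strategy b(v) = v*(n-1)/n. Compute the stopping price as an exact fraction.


Step 1: Dutch auctions are strategically equivalent to first-price auctions
Step 2: The equilibrium bid is b(v) = v*(n-1)/n
Step 3: b = 9/10 * 6/7
Step 4: b = 27/35

27/35


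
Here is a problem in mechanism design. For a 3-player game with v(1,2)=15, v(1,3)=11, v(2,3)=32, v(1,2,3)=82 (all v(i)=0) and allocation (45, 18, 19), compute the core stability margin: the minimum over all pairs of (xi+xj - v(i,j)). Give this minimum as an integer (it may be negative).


Step 1: Slack for coalition (1,2): x1+x2 - v12 = 63 - 15 = 48
Step 2: Slack for coalition (1,3): x1+x3 - v13 = 64 - 11 = 53
Step 3: Slack for coalition (2,3): x2+x3 - v23 = 37 - 32 = 5
Step 4: Minimum slack = min(48, 53, 5) = 5, attained by (2,3); no pair can gain by deviating, so the allocation is in the core

5


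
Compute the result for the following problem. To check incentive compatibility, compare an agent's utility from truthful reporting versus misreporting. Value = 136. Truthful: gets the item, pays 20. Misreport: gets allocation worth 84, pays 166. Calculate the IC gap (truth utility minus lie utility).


Step 1: U(truth) = value - payment = 136 - 20 = 116
Step 2: U(lie) = allocation - payment = 84 - 166 = -82
Step 3: IC gap = 116 - (-82) = 198

198


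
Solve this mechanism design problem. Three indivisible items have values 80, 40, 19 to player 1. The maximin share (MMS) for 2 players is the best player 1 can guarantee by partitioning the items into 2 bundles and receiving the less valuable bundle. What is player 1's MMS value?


Step 1: Item values = 80, 40, 19
Step 2: Enumerate all 2-bundle partitions and take the smaller bundle:
  Partition 1: {80} vs {40,19} -> bundles 80, 59; min = 59
  Partition 2: {40} vs {80,19} -> bundles 40, 99; min = 40
  Partition 3: {19} vs {80,40} -> bundles 19, 120; min = 19
Step 3: MMS = max(59, 40, 19) = 59

59


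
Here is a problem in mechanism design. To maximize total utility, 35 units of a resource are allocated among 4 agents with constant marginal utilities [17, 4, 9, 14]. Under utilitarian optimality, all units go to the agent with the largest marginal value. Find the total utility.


Step 1: The marginal utilities are [17, 4, 9, 14]
Step 2: The highest marginal utility is 17
Step 3: All 35 units go to that agent
Step 4: Total utility = 17 * 35 = 595

595


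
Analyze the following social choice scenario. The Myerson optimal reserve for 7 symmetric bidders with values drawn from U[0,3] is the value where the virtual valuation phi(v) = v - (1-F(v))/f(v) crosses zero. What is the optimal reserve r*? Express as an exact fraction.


Step 1: For U[0,3], F(v) = v/3 and f(v) = 1/3
Step 2: phi(v) = v - (1 - v/3)/(1/3) = v - (3 - v) = 2v - 3
Step 3: Set phi(r*) = 0: 2r* - 3 = 0
Step 4: r* = 3/2 (the number of bidders n = 7 does not enter)

3/2


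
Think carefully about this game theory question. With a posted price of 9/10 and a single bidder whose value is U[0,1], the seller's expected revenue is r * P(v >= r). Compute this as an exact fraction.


Step 1: Posted price r = 9/10, value support [0,1]
Step 2: P(v >= r) = (1 - 9/10)/1 = 1/10
Step 3: Expected revenue = r * P(v >= r) = 9/10 * 1/10
Step 4: Revenue = 9/100

9/100


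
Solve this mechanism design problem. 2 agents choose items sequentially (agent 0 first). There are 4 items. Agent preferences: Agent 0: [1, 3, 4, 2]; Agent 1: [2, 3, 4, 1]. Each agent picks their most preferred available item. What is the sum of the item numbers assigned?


Step 1: Agent 0 picks item 1
Step 2: Agent 1 picks item 2
Step 3: Sum = 1 + 2 = 3

3


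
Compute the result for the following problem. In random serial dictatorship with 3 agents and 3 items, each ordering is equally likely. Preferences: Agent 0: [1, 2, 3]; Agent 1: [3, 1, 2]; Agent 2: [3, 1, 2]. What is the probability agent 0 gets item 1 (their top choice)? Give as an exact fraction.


Step 1: Agent 0 wants item 1
Step 2: There are 6 possible orderings of agents
Step 3: In 4 orderings, agent 0 gets item 1
Step 4: Probability = 4/6 = 2/3

2/3


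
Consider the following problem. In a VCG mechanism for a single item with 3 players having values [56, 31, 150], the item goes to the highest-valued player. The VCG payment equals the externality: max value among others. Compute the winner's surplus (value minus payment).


Step 1: The winner is the agent with the highest value: agent 2 with value 150
Step 2: Values of other agents: [56, 31]
Step 3: VCG payment = max of others' values = 56
Step 4: Surplus = 150 - 56 = 94

94


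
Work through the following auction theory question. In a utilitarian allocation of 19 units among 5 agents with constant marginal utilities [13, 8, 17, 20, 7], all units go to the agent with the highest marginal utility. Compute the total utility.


Step 1: The marginal utilities are [13, 8, 17, 20, 7]
Step 2: The highest marginal utility is 20
Step 3: All 19 units go to that agent
Step 4: Total utility = 20 * 19 = 380

380


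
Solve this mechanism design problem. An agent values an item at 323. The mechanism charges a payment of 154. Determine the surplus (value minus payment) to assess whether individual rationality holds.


Step 1: Surplus = value - payment = 323 - 154 = 169
Step 2: IR is satisfied (surplus >= 0)

169


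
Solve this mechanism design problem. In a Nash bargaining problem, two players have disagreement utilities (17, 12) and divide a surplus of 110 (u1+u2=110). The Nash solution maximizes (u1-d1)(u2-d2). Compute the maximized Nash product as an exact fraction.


Step 1: The Nash solution splits surplus symmetrically above the disagreement point
Step 2: u1 = (total + d1 - d2)/2 = (110 + 17 - 12)/2 = 115/2
Step 3: u2 = (total - d1 + d2)/2 = (110 - 17 + 12)/2 = 105/2
Step 4: Nash product = (115/2 - 17) * (105/2 - 12)
Step 5: = 81/2 * 81/2 = 6561/4

6561/4


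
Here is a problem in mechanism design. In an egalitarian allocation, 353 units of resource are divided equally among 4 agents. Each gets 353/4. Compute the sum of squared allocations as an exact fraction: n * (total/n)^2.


Step 1: Each agent's share = 353/4
Step 2: Square of each share = (353/4)^2 = 124609/16
Step 3: Sum of squares = 4 * 124609/16 = 124609/4

124609/4


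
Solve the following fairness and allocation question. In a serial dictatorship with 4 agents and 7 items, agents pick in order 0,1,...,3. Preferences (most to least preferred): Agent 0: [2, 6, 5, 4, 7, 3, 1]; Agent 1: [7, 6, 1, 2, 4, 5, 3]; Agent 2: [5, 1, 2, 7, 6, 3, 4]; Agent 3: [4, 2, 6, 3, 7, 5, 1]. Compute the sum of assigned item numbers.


Step 1: Agent 0 picks item 2
Step 2: Agent 1 picks item 7
Step 3: Agent 2 picks item 5
Step 4: Agent 3 picks item 4
Step 5: Sum = 2 + 7 + 5 + 4 = 18

18


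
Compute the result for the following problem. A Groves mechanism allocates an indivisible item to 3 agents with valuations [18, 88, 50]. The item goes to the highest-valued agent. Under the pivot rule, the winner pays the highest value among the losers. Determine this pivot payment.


Step 1: The efficient winner is agent 1 with value 88
Step 2: Other agents' values: [18, 50]
Step 3: Pivot payment = max(others) = 50
Step 4: The winner pays 50

50


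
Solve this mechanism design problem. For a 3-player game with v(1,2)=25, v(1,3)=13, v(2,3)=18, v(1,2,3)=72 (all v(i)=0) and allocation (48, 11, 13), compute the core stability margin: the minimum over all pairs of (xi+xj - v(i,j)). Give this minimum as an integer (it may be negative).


Step 1: Slack for coalition (1,2): x1+x2 - v12 = 59 - 25 = 34
Step 2: Slack for coalition (1,3): x1+x3 - v13 = 61 - 13 = 48
Step 3: Slack for coalition (2,3): x2+x3 - v23 = 24 - 18 = 6
Step 4: Minimum slack = min(34, 48, 6) = 6, attained by (2,3); no pair can gain by deviating, so the allocation is in the core

6


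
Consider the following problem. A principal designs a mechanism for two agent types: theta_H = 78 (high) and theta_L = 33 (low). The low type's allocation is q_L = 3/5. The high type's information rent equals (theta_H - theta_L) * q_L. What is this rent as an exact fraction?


Step 1: theta_H - theta_L = 78 - 33 = 45
Step 2: Information rent = (theta_H - theta_L) * q_L
Step 3: = 45 * 3/5
Step 4: = 27

27


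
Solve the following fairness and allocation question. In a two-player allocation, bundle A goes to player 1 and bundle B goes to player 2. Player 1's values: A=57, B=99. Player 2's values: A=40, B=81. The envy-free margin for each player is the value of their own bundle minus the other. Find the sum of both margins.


Step 1: Player 1's margin = v1(A) - v1(B) = 57 - 99 = -42
Step 2: Player 2's margin = v2(B) - v2(A) = 81 - 40 = 41
Step 3: Total margin = -42 + 41 = -1

-1


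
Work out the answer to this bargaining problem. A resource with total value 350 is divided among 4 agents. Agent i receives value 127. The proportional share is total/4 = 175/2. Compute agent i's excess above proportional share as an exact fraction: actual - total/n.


Step 1: Proportional share = 350/4 = 175/2
Step 2: Agent's actual allocation = 127
Step 3: Excess = 127 - 175/2 = 79/2

79/2


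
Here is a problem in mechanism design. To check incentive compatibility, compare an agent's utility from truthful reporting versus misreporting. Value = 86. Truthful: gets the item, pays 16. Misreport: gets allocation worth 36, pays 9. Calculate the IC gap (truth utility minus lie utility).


Step 1: U(truth) = value - payment = 86 - 16 = 70
Step 2: U(lie) = allocation - payment = 36 - 9 = 27
Step 3: IC gap = 70 - 27 = 43

43


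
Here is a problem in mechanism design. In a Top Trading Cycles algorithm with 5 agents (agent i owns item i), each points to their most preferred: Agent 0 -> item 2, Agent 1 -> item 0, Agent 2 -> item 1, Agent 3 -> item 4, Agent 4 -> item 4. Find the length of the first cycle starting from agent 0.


Step 1: Trace the pointer graph from agent 0: 0 -> 2 -> 1 -> 0
Step 2: A cycle is detected when we revisit agent 0
Step 3: The cycle is: 0 -> 2 -> 1 -> 0
Step 4: Cycle length = 3

3


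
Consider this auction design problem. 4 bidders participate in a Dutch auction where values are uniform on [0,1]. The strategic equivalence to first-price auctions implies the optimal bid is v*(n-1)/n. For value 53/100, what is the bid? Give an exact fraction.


Step 1: Dutch auctions are strategically equivalent to first-price auctions
Step 2: The equilibrium bid is b(v) = v*(n-1)/n
Step 3: b = 53/100 * 3/4
Step 4: b = 159/400

159/400


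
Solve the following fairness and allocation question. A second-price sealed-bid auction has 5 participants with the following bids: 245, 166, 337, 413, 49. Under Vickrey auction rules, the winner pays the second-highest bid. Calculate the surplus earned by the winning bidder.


Step 1: Sort bids in descending order: 413, 337, 245, 166, 49
Step 2: The winning bid is the highest: 413
Step 3: The payment equals the second-highest bid: 337
Step 4: Surplus = winner's bid - payment = 413 - 337 = 76

76


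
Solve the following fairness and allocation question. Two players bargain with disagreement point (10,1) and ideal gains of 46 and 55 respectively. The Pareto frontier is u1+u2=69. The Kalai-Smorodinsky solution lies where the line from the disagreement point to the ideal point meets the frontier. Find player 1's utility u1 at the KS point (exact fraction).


Step 1: At the KS point, (u1-d1)/r1 = (u2-d2)/r2 = t and u1+u2 = 69
Step 2: u1 = d1 + r1*t and u2 = d2 + r2*t, so (d1 + r1*t) + (d2 + r2*t) = 69
Step 3: t = (69 - 10 - 1)/(46 + 55) = 58/101
Step 4: u1 = d1 + r1*t = 10 + 46 * 58/101 = 3678/101
Step 5: (Check: u2 = d2 + r2*t = 3291/101; u1+u2 = 3678/101 + 3291/101 = 69, on the frontier.)

3678/101


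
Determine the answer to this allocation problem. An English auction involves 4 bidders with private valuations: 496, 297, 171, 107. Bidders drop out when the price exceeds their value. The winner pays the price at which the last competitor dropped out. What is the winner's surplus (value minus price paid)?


Step 1: Identify the highest value: 496
Step 2: Identify the second-highest value: 297
Step 3: The final price = second-highest value = 297
Step 4: Surplus = 496 - 297 = 199

199


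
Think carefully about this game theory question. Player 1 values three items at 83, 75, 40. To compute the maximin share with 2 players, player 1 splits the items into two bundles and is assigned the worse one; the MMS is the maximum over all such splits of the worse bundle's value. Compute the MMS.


Step 1: Item values = 83, 75, 40
Step 2: Enumerate all 2-bundle partitions and take the smaller bundle:
  Partition 1: {83} vs {75,40} -> bundles 83, 115; min = 83
  Partition 2: {75} vs {83,40} -> bundles 75, 123; min = 75
  Partition 3: {40} vs {83,75} -> bundles 40, 158; min = 40
Step 3: MMS = max(83, 75, 40) = 83

83


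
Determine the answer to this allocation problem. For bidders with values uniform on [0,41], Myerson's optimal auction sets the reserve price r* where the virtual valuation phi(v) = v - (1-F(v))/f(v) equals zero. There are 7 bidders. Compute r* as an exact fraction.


Step 1: For U[0,41], F(v) = v/41 and f(v) = 1/41
Step 2: phi(v) = v - (1 - v/41)/(1/41) = v - (41 - v) = 2v - 41
Step 3: Set phi(r*) = 0: 2r* - 41 = 0
Step 4: r* = 41/2 (the number of bidders n = 7 does not enter)

41/2


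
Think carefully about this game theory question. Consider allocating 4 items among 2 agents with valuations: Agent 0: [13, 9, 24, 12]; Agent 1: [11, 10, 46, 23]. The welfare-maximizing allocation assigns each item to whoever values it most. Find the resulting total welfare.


Step 1: For each item, find the maximum value among all agents.
Step 2: Item 0 -> Agent 0 (value 13)
Step 3: Item 1 -> Agent 1 (value 10)
Step 4: Item 2 -> Agent 1 (value 46)
Step 5: Item 3 -> Agent 1 (value 23)
Step 6: Total welfare = 13 + 10 + 46 + 23 = 92

92


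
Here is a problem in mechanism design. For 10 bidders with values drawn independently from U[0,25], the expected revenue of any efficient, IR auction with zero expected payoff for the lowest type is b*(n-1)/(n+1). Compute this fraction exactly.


Step 1: By Revenue Equivalence, expected revenue = b*(n-1)/(n+1)
Step 2: Substituting n = 10, b = 25
Step 3: Revenue = 25*(10-1)/(10+1) = 25*9/11
Step 4: Revenue = 225/11

225/11


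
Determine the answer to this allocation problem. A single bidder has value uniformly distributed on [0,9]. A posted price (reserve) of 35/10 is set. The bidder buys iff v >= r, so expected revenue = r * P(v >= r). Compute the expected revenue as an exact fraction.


Step 1: Posted price r = 7/2, value support [0,9]
Step 2: P(v >= r) = (9 - 7/2)/9 = 11/18
Step 3: Expected revenue = r * P(v >= r) = 7/2 * 11/18
Step 4: Revenue = 77/36

77/36


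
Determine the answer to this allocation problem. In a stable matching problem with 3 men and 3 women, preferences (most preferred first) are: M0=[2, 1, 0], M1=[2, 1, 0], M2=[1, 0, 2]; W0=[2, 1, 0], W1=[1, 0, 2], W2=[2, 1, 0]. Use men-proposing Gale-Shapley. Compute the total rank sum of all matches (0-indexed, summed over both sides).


Step 1: Run Gale-Shapley (men propose, women hold best offer):
  M0 proposes to W2; she accepts
  M1 proposes to W2; she switches from M0
  M2 proposes to W1; she accepts
  M0 proposes to W1; she switches from M2
  M2 proposes to W0; she accepts
Step 2: Final matching: W0-M2, W1-M0, W2-M1
Step 3: 0-indexed ranks (man's rank of his match, then woman's): 1 + 0 + 1 + 1 + 0 + 1
Step 4: Total rank sum = 4

4


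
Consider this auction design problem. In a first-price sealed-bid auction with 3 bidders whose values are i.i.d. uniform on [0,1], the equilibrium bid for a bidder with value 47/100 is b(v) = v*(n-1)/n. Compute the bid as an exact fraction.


Step 1: The symmetric BNE bidding function is b(v) = v * (n-1) / n
Step 2: Substitute v = 47/100 and n = 3
Step 3: b = 47/100 * 2/3
Step 4: b = 47/150

47/150


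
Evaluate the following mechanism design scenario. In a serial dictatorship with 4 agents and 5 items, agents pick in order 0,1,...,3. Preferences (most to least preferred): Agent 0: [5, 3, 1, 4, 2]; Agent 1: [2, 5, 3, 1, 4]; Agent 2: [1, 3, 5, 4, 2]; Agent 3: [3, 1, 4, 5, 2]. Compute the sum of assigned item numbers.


Step 1: Agent 0 picks item 5
Step 2: Agent 1 picks item 2
Step 3: Agent 2 picks item 1
Step 4: Agent 3 picks item 3
Step 5: Sum = 5 + 2 + 1 + 3 = 11

11


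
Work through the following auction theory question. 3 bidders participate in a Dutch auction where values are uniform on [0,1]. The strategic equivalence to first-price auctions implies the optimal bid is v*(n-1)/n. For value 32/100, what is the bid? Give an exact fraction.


Step 1: Dutch auctions are strategically equivalent to first-price auctions
Step 2: The equilibrium bid is b(v) = v*(n-1)/n
Step 3: b = 8/25 * 2/3
Step 4: b = 16/75

16/75


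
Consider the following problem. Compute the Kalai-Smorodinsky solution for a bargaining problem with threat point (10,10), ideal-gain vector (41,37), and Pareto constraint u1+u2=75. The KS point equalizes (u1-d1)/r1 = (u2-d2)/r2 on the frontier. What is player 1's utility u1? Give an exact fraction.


Step 1: At the KS point, (u1-d1)/r1 = (u2-d2)/r2 = t and u1+u2 = 75
Step 2: u1 = d1 + r1*t and u2 = d2 + r2*t, so (d1 + r1*t) + (d2 + r2*t) = 75
Step 3: t = (75 - 10 - 10)/(41 + 37) = 55/78
Step 4: u1 = d1 + r1*t = 10 + 41 * 55/78 = 3035/78
Step 5: (Check: u2 = d2 + r2*t = 2815/78; u1+u2 = 3035/78 + 2815/78 = 75, on the frontier.)

3035/78


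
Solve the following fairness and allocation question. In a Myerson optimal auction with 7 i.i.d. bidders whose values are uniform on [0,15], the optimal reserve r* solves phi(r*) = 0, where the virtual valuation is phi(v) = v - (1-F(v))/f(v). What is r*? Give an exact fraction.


Step 1: For U[0,15], F(v) = v/15 and f(v) = 1/15
Step 2: phi(v) = v - (1 - v/15)/(1/15) = v - (15 - v) = 2v - 15
Step 3: Set phi(r*) = 0: 2r* - 15 = 0
Step 4: r* = 15/2 (the number of bidders n = 7 does not enter)

15/2


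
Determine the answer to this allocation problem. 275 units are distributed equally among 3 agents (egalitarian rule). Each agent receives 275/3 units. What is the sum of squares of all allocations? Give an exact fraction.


Step 1: Each agent's share = 275/3
Step 2: Square of each share = (275/3)^2 = 75625/9
Step 3: Sum of squares = 3 * 75625/9 = 75625/3

75625/3


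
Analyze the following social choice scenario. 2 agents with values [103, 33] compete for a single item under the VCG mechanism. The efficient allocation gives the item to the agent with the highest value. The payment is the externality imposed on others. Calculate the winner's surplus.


Step 1: The winner is the agent with the highest value: agent 0 with value 103
Step 2: Values of other agents: [33]
Step 3: VCG payment = max of others' values = 33
Step 4: Surplus = 103 - 33 = 70

70


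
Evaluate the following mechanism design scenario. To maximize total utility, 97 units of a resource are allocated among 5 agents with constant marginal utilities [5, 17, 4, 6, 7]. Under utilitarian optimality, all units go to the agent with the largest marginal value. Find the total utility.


Step 1: The marginal utilities are [5, 17, 4, 6, 7]
Step 2: The highest marginal utility is 17
Step 3: All 97 units go to that agent
Step 4: Total utility = 17 * 97 = 1649

1649


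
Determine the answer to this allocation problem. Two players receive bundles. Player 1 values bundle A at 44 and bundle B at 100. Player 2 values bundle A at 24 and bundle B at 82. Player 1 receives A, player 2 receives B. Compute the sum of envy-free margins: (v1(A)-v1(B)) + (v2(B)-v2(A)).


Step 1: Player 1's margin = v1(A) - v1(B) = 44 - 100 = -56
Step 2: Player 2's margin = v2(B) - v2(A) = 82 - 24 = 58
Step 3: Total margin = -56 + 58 = 2

2


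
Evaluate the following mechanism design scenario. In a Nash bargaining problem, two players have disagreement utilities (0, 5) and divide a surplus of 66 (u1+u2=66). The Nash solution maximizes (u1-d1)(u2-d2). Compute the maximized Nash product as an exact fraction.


Step 1: The Nash solution splits surplus symmetrically above the disagreement point
Step 2: u1 = (total + d1 - d2)/2 = (66 + 0 - 5)/2 = 61/2
Step 3: u2 = (total - d1 + d2)/2 = (66 - 0 + 5)/2 = 71/2
Step 4: Nash product = (61/2 - 0) * (71/2 - 5)
Step 5: = 61/2 * 61/2 = 3721/4

3721/4


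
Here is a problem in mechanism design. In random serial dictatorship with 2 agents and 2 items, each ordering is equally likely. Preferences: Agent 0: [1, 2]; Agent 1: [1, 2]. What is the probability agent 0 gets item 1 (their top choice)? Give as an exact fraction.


Step 1: Agent 0 wants item 1
Step 2: There are 2 possible orderings of agents
Step 3: In 1 orderings, agent 0 gets item 1
Step 4: Probability = 1/2

1/2


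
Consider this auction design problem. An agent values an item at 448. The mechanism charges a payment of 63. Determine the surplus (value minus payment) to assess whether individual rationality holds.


Step 1: Surplus = value - payment = 448 - 63 = 385
Step 2: IR is satisfied (surplus >= 0)

385


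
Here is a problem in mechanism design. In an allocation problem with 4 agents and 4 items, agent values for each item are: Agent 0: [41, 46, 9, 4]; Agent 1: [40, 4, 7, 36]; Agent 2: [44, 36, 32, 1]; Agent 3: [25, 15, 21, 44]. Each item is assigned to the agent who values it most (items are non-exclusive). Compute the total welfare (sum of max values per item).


Step 1: For each item, find the maximum value among all agents.
Step 2: Item 0 -> Agent 2 (value 44)
Step 3: Item 1 -> Agent 0 (value 46)
Step 4: Item 2 -> Agent 2 (value 32)
Step 5: Item 3 -> Agent 3 (value 44)
Step 6: Total welfare = 44 + 46 + 32 + 44 = 166

166


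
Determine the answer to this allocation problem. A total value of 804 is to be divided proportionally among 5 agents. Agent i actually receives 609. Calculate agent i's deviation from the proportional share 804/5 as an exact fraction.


Step 1: Proportional share = 804/5
Step 2: Agent's actual allocation = 609
Step 3: Excess = 609 - 804/5 = 2241/5

2241/5


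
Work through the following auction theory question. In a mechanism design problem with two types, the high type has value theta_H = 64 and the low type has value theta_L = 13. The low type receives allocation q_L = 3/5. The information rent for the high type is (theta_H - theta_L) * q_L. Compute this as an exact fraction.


Step 1: theta_H - theta_L = 64 - 13 = 51
Step 2: Information rent = (theta_H - theta_L) * q_L
Step 3: = 51 * 3/5
Step 4: = 153/5

153/5


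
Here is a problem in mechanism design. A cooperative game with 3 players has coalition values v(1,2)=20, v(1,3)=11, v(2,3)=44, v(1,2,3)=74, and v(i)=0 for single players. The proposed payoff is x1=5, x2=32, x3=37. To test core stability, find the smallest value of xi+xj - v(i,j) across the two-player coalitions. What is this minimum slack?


Step 1: Slack for coalition (1,2): x1+x2 - v12 = 37 - 20 = 17
Step 2: Slack for coalition (1,3): x1+x3 - v13 = 42 - 11 = 31
Step 3: Slack for coalition (2,3): x2+x3 - v23 = 69 - 44 = 25
Step 4: Minimum slack = min(17, 31, 25) = 17, attained by (1,2); no pair can gain by deviating, so the allocation is in the core

17


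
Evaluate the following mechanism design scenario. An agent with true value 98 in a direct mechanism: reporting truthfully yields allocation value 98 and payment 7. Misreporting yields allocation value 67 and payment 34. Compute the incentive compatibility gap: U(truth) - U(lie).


Step 1: U(truth) = value - payment = 98 - 7 = 91
Step 2: U(lie) = allocation - payment = 67 - 34 = 33
Step 3: IC gap = 91 - 33 = 58

58


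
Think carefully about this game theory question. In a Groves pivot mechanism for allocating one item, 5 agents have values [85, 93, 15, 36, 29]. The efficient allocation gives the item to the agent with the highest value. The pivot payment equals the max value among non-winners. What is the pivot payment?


Step 1: The efficient winner is agent 1 with value 93
Step 2: Other agents' values: [85, 15, 36, 29]
Step 3: Pivot payment = max(others) = 85
Step 4: The winner pays 85

85


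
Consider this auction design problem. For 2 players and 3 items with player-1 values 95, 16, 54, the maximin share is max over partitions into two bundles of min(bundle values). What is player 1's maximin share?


Step 1: Item values = 95, 16, 54
Step 2: Enumerate all 2-bundle partitions and take the smaller bundle:
  Partition 1: {95} vs {16,54} -> bundles 95, 70; min = 70
  Partition 2: {16} vs {95,54} -> bundles 16, 149; min = 16
  Partition 3: {54} vs {95,16} -> bundles 54, 111; min = 54
Step 3: MMS = max(70, 16, 54) = 70

70


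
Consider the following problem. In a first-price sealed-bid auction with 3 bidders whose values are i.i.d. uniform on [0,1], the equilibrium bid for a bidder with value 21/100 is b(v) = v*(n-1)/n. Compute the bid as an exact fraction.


Step 1: The symmetric BNE bidding function is b(v) = v * (n-1) / n
Step 2: Substitute v = 21/100 and n = 3
Step 3: b = 21/100 * 2/3
Step 4: b = 7/50

7/50


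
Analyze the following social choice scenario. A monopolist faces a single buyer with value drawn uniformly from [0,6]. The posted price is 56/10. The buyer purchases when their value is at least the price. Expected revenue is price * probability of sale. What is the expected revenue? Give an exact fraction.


Step 1: Posted price r = 28/5, value support [0,6]
Step 2: P(v >= r) = (6 - 28/5)/6 = 1/15
Step 3: Expected revenue = r * P(v >= r) = 28/5 * 1/15
Step 4: Revenue = 28/75

28/75


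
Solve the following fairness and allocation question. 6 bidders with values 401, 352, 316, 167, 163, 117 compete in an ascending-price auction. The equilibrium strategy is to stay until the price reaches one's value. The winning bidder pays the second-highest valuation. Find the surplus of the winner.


Step 1: Identify the highest value: 401
Step 2: Identify the second-highest value: 352
Step 3: The final price = second-highest value = 352
Step 4: Surplus = 401 - 352 = 49

49


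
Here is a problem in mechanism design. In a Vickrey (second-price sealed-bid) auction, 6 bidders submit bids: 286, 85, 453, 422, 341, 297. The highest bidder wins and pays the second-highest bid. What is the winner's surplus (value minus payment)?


Step 1: Sort bids in descending order: 453, 422, 341, 297, 286, 85
Step 2: The winning bid is the highest: 453
Step 3: The payment equals the second-highest bid: 422
Step 4: Surplus = winner's bid - payment = 453 - 422 = 31

31


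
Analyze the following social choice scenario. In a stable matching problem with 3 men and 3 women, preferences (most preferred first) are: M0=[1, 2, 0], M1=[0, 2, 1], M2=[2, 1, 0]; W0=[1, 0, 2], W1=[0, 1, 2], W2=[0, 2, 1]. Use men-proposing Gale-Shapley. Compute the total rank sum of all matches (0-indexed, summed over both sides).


Step 1: Run Gale-Shapley (men propose, women hold best offer):
  M0 proposes to W1; she accepts
  M1 proposes to W0; she accepts
  M2 proposes to W2; she accepts
Step 2: Final matching: W0-M1, W1-M0, W2-M2
Step 3: 0-indexed ranks (man's rank of his match, then woman's): 0 + 0 + 0 + 0 + 0 + 1
Step 4: Total rank sum = 1

1


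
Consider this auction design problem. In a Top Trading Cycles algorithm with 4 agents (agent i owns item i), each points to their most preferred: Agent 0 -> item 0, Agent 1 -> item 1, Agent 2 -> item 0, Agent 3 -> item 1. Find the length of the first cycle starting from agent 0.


Step 1: Trace the pointer graph from agent 0: 0 -> 0
Step 2: A cycle is detected when we revisit agent 0
Step 3: The cycle is: 0 -> 0
Step 4: Cycle length = 1

1


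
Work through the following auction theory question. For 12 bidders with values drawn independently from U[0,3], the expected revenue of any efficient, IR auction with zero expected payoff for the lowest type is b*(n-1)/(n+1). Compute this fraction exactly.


Step 1: By Revenue Equivalence, expected revenue = b*(n-1)/(n+1)
Step 2: Substituting n = 12, b = 3
Step 3: Revenue = 3*(12-1)/(12+1) = 3*11/13
Step 4: Revenue = 33/13

33/13


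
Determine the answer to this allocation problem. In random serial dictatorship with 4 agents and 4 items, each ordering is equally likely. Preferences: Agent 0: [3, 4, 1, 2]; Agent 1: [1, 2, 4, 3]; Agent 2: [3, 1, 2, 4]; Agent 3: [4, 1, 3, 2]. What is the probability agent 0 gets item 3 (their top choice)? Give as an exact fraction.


Step 1: Agent 0 wants item 3
Step 2: There are 24 possible orderings of agents
Step 3: In 12 orderings, agent 0 gets item 3
Step 4: Probability = 12/24 = 1/2

1/2


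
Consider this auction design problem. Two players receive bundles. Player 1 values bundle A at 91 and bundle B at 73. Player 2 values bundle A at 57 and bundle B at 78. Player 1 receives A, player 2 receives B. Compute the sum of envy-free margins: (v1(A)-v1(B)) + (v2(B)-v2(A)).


Step 1: Player 1's margin = v1(A) - v1(B) = 91 - 73 = 18
Step 2: Player 2's margin = v2(B) - v2(A) = 78 - 57 = 21
Step 3: Total margin = 18 + 21 = 39

39


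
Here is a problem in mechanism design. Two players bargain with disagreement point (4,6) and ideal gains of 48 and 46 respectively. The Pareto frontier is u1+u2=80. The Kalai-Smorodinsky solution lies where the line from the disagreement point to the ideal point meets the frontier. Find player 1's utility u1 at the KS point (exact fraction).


Step 1: At the KS point, (u1-d1)/r1 = (u2-d2)/r2 = t and u1+u2 = 80
Step 2: u1 = d1 + r1*t and u2 = d2 + r2*t, so (d1 + r1*t) + (d2 + r2*t) = 80
Step 3: t = (80 - 4 - 6)/(48 + 46) = 70/94 = 35/47
Step 4: u1 = d1 + r1*t = 4 + 48 * 35/47 = 1868/47
Step 5: (Check: u2 = d2 + r2*t = 1892/47; u1+u2 = 1868/47 + 1892/47 = 80, on the frontier.)

1868/47


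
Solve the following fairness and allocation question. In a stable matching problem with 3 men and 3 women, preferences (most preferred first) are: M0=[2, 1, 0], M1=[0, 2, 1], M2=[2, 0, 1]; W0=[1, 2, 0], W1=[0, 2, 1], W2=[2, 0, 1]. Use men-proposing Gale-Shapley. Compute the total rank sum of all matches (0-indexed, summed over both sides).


Step 1: Run Gale-Shapley (men propose, women hold best offer):
  M0 proposes to W2; she accepts
  M1 proposes to W0; she accepts
  M2 proposes to W2; she switches from M0
  M0 proposes to W1; she accepts
Step 2: Final matching: W0-M1, W1-M0, W2-M2
Step 3: 0-indexed ranks (man's rank of his match, then woman's): 0 + 0 + 1 + 0 + 0 + 0
Step 4: Total rank sum = 1

1


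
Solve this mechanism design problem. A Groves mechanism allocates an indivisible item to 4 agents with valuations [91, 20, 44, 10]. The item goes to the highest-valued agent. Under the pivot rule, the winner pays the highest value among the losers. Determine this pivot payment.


Step 1: The efficient winner is agent 0 with value 91
Step 2: Other agents' values: [20, 44, 10]
Step 3: Pivot payment = max(others) = 44
Step 4: The winner pays 44

44


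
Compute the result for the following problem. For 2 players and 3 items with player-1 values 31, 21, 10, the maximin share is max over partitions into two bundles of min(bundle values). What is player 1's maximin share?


Step 1: Item values = 31, 21, 10
Step 2: Enumerate all 2-bundle partitions and take the smaller bundle:
  Partition 1: {31} vs {21,10} -> bundles 31, 31; min = 31
  Partition 2: {21} vs {31,10} -> bundles 21, 41; min = 21
  Partition 3: {10} vs {31,21} -> bundles 10, 52; min = 10
Step 3: MMS = max(31, 21, 10) = 31

31


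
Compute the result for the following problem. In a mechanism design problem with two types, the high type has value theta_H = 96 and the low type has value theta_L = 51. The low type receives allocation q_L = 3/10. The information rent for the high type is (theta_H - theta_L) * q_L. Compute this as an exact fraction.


Step 1: theta_H - theta_L = 96 - 51 = 45
Step 2: Information rent = (theta_H - theta_L) * q_L
Step 3: = 45 * 3/10
Step 4: = 27/2

27/2


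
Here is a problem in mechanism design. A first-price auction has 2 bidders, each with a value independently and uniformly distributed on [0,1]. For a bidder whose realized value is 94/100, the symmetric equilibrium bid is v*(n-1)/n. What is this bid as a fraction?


Step 1: The symmetric BNE bidding function is b(v) = v * (n-1) / n
Step 2: Substitute v = 47/50 and n = 2
Step 3: b = 47/50 * 1/2
Step 4: b = 47/100

47/100


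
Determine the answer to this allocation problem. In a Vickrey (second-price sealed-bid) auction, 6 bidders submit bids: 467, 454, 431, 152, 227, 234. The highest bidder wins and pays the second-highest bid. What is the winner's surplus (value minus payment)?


Step 1: Sort bids in descending order: 467, 454, 431, 234, 227, 152
Step 2: The winning bid is the highest: 467
Step 3: The payment equals the second-highest bid: 454
Step 4: Surplus = winner's bid - payment = 467 - 454 = 13

13


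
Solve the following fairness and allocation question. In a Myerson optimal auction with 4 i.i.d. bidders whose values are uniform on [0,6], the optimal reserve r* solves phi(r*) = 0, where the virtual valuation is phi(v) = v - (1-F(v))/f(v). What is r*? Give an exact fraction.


Step 1: For U[0,6], F(v) = v/6 and f(v) = 1/6
Step 2: phi(v) = v - (1 - v/6)/(1/6) = v - (6 - v) = 2v - 6
Step 3: Set phi(r*) = 0: 2r* - 6 = 0
Step 4: r* = 6/2 = 3 (the number of bidders n = 4 does not enter)

3


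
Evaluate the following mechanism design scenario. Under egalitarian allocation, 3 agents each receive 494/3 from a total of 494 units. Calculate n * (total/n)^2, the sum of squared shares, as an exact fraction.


Step 1: Each agent's share = 494/3
Step 2: Square of each share = (494/3)^2 = 244036/9
Step 3: Sum of squares = 3 * 244036/9 = 244036/3

244036/3


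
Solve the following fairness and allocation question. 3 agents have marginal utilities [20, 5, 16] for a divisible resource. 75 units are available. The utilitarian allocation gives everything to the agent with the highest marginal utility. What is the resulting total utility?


Step 1: The marginal utilities are [20, 5, 16]
Step 2: The highest marginal utility is 20
Step 3: All 75 units go to that agent
Step 4: Total utility = 20 * 75 = 1500

1500


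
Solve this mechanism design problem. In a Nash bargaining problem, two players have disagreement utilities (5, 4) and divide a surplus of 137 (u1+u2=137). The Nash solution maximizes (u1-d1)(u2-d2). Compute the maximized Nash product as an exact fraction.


Step 1: The Nash solution splits surplus symmetrically above the disagreement point
Step 2: u1 = (total + d1 - d2)/2 = (137 + 5 - 4)/2 = 69
Step 3: u2 = (total - d1 + d2)/2 = (137 - 5 + 4)/2 = 68
Step 4: Nash product = (69 - 5) * (68 - 4)
Step 5: = 64 * 64 = 4096

4096


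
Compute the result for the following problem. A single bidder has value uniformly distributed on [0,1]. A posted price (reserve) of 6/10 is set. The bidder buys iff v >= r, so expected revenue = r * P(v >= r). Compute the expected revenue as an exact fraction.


Step 1: Posted price r = 3/5, value support [0,1]
Step 2: P(v >= r) = (1 - 3/5)/1 = 2/5
Step 3: Expected revenue = r * P(v >= r) = 3/5 * 2/5
Step 4: Revenue = 6/25

6/25


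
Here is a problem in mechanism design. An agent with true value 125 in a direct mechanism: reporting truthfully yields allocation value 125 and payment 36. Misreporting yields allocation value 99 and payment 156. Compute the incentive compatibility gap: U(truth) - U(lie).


Step 1: U(truth) = value - payment = 125 - 36 = 89
Step 2: U(lie) = allocation - payment = 99 - 156 = -57
Step 3: IC gap = 89 - (-57) = 146

146


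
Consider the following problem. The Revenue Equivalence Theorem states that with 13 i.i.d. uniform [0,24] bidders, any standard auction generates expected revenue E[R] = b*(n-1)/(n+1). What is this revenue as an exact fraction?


Step 1: By Revenue Equivalence, expected revenue = b*(n-1)/(n+1)
Step 2: Substituting n = 13, b = 24
Step 3: Revenue = 24*(13-1)/(13+1) = 24*12/14
Step 4: Revenue = 288/14 = 144/7

144/7


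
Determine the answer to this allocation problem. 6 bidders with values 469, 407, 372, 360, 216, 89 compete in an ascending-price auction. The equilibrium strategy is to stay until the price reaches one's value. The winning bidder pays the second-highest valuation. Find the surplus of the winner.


Step 1: Identify the highest value: 469
Step 2: Identify the second-highest value: 407
Step 3: The final price = second-highest value = 407
Step 4: Surplus = 469 - 407 = 62

62


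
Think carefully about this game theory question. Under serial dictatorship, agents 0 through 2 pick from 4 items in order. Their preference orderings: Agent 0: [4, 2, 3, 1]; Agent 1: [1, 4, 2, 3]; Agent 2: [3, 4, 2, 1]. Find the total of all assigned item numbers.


Step 1: Agent 0 picks item 4
Step 2: Agent 1 picks item 1
Step 3: Agent 2 picks item 3
Step 4: Sum = 4 + 1 + 3 = 8

8


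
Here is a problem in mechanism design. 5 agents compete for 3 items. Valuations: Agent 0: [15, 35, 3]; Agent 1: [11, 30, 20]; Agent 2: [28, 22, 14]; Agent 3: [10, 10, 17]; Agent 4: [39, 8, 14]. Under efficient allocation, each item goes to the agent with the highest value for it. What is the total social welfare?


Step 1: For each item, find the maximum value among all agents.
Step 2: Item 0 -> Agent 4 (value 39)
Step 3: Item 1 -> Agent 0 (value 35)
Step 4: Item 2 -> Agent 1 (value 20)
Step 5: Total welfare = 39 + 35 + 20 = 94

94


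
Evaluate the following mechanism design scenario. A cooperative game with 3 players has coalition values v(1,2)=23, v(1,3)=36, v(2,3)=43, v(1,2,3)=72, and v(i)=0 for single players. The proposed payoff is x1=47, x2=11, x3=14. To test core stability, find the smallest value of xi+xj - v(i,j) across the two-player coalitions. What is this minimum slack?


Step 1: Slack for coalition (1,2): x1+x2 - v12 = 58 - 23 = 35
Step 2: Slack for coalition (1,3): x1+x3 - v13 = 61 - 36 = 25
Step 3: Slack for coalition (2,3): x2+x3 - v23 = 25 - 43 = -18
Step 4: Minimum slack = min(35, 25, -18) = -18, attained by (2,3); coalition (2,3) can block (slack < 0), so the allocation is not in the core

-18


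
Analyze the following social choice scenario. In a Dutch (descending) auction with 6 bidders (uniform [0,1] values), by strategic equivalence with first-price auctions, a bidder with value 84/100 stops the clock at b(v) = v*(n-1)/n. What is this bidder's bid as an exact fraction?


Step 1: Dutch auctions are strategically equivalent to first-price auctions
Step 2: The equilibrium bid is b(v) = v*(n-1)/n
Step 3: b = 21/25 * 5/6
Step 4: b = 7/10

7/10
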